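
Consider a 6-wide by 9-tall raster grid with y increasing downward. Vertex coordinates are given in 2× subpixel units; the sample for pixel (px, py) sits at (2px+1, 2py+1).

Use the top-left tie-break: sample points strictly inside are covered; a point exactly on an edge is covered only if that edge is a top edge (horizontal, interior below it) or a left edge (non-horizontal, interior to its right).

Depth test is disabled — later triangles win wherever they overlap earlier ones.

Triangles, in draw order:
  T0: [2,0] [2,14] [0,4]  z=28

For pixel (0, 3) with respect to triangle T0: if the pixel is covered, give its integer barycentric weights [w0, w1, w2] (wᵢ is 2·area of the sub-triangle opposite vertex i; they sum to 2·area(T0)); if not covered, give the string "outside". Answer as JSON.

T0:
  2·area = 28
  edge (2, 0)→(2, 14): d=(0,14) right/bottom  bias=-1
  edge (2, 14)→(0, 4): d=(-2,-10) top-left  bias=+0
  edge (0, 4)→(2, 0): d=(2,-4) top-left  bias=+0
    (0,1)@(1, 3): e=[14,12,2] → █
    (1,1)@(3, 3): e=[-14,32,10] → ·
    (0,2)@(1, 5): e=[14,8,6] → █
    (1,2)@(3, 5): e=[-14,28,14] → ·
    (0,3)@(1, 7): e=[14,4,10] → █
    (1,3)@(3, 7): e=[-14,24,18] → ·
    (0,4)@(1, 9): e=[14,0,14] → █  [on edge]
    (1,4)@(3, 9): e=[-14,20,22] → ·
    (0,5)@(1, 11): e=[14,-4,18] → ·
  covered (4 px):
    · · · · · ·
    █ · · · · ·
    █ · · · · ·
    █ · · · · ·
    █ · · · · ·
    · · · · · ·
    · · · · · ·
    · · · · · ·
    · · · · · ·

Answer: [4,10,14]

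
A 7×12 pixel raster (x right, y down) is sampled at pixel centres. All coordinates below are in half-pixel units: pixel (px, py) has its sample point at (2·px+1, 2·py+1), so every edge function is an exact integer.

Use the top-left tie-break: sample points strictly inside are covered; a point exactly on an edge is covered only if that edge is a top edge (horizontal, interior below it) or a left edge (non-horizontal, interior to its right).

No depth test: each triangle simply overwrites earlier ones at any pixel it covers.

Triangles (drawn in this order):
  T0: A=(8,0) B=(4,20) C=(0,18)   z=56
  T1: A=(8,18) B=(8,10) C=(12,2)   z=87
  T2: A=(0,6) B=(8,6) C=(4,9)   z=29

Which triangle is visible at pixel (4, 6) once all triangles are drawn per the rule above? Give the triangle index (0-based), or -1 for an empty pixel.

T0:
  2·area = 88
  edge (8, 0)→(4, 20): d=(-4,20) right/bottom  bias=-1
  edge (4, 20)→(0, 18): d=(-4,-2) top-left  bias=+0
  edge (0, 18)→(8, 0): d=(8,-18) top-left  bias=+0
    (3,1)@(7, 3): e=[8,74,6] → #
    (4,1)@(9, 3): e=[-32,78,42] → ·
    (3,2)@(7, 5): e=[0,66,22] → ·  [on edge]
    (2,3)@(5, 7): e=[32,54,2] → #
    (3,3)@(7, 7): e=[-8,58,38] → ·
    (2,4)@(5, 9): e=[24,46,18] → #
    (3,4)@(7, 9): e=[-16,50,54] → ·
    (2,5)@(5, 11): e=[16,38,34] → #
    (3,5)@(7, 11): e=[-24,42,70] → ·
    (1,6)@(3, 13): e=[48,26,14] → #
    (3,6)@(7, 13): e=[-32,34,86] → ·
    (1,7)@(3, 15): e=[40,18,30] → #
    (2,7)@(5, 15): e=[0,22,66] → ·  [on edge]
  covered (10 px):
    · · · · · · ·
    · · · # · · ·
    · · · · · · ·
    · · # · · · ·
    · · # · · · ·
    · · # · · · ·
    · # # · · · ·
    · # · · · · ·
    # # · · · · ·
    · # · · · · ·
    · · · · · · ·
    · · · · · · ·
T1:
  2·area = 32
  edge (8, 18)→(8, 10): d=(0,-8) top-left  bias=+0
  edge (8, 10)→(12, 2): d=(4,-8) top-left  bias=+0
  edge (12, 2)→(8, 18): d=(-4,16) right/bottom  bias=-1
    (5,2)@(11, 5): e=[24,4,4] → #
    (6,2)@(13, 5): e=[40,20,-28] → ·
    (5,3)@(11, 7): e=[24,12,-4] → ·
    (4,4)@(9, 9): e=[8,4,20] → #
    (5,4)@(11, 9): e=[24,20,-12] → ·
    (4,5)@(9, 11): e=[8,12,12] → #
    (5,5)@(11, 11): e=[24,28,-20] → ·
    (4,6)@(9, 13): e=[8,20,4] → #
    (5,6)@(11, 13): e=[24,36,-28] → ·
    (4,7)@(9, 15): e=[8,28,-4] → ·
  covered (4 px):
    · · · · · · ·
    · · · · · · ·
    · · · · · # ·
    · · · · · · ·
    · · · · # · ·
    · · · · # · ·
    · · · · # · ·
    · · · · · · ·
    · · · · · · ·
    · · · · · · ·
    · · · · · · ·
    · · · · · · ·
T2:
  2·area = 24
  edge (0, 6)→(8, 6): d=(8,0) top-left  bias=+0
  edge (8, 6)→(4, 9): d=(-4,3) right/bottom  bias=-1
  edge (4, 9)→(0, 6): d=(-4,-3) top-left  bias=+0
    (1,3)@(3, 7): e=[8,11,5] → #
    (2,3)@(5, 7): e=[8,5,11] → #
    (3,3)@(7, 7): e=[8,-1,17] → ·
    (1,4)@(3, 9): e=[24,3,-3] → ·
    (2,4)@(5, 9): e=[24,-3,3] → ·
  covered (2 px):
    · · · · · · ·
    · · · · · · ·
    · · · · · · ·
    · # # · · · ·
    · · · · · · ·
    · · · · · · ·
    · · · · · · ·
    · · · · · · ·
    · · · · · · ·
    · · · · · · ·
    · · · · · · ·
    · · · · · · ·

Z-buffer (winner per pixel, '.' = empty):
  . . . . . . .
  . . . 0 . . .
  . . . . . 1 .
  . 2 2 . . . .
  . . 0 . 1 . .
  . . 0 . 1 . .
  . 0 0 . 1 . .
  . 0 . . . . .
  0 0 . . . . .
  . 0 . . . . .
  . . . . . . .
  . . . . . . .

Final: 1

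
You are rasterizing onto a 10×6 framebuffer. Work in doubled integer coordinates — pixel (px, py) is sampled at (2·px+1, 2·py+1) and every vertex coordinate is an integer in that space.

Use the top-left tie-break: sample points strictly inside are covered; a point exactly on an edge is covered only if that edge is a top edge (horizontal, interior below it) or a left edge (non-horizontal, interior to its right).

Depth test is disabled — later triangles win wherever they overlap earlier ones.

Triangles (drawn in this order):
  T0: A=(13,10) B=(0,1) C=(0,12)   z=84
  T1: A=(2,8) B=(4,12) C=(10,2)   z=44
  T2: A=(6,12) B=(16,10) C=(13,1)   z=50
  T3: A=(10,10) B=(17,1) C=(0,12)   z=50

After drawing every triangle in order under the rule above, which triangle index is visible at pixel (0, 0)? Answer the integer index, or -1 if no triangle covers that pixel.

T0:
  2·area = 143  (B↔C swapped to make it positive)
  edge (13, 10)→(0, 12): d=(-13,2) right/bottom  bias=-1
  edge (0, 12)→(0, 1): d=(0,-11) top-left  bias=+0
  edge (0, 1)→(13, 10): d=(13,9) right/bottom  bias=-1
    (0,1)@(1, 3): e=[115,11,17] → #
    (1,1)@(3, 3): e=[111,33,-1] → ·
    (0,2)@(1, 5): e=[89,11,43] → #
    (1,2)@(3, 5): e=[85,33,25] → #
    (2,2)@(5, 5): e=[81,55,7] → #
    (3,2)@(7, 5): e=[77,77,-11] → ·
    (0,3)@(1, 7): e=[63,11,69] → #
    (3,3)@(7, 7): e=[51,77,15] → #
    (4,3)@(9, 7): e=[47,99,-3] → ·
    (0,4)@(1, 9): e=[37,11,95] → #
    (4,4)@(9, 9): e=[21,99,23] → #
    (5,4)@(11, 9): e=[17,121,5] → #
  covered (17 px):
    · · · · · · · · · ·
    # · · · · · · · · ·
    # # # · · · · · · ·
    # # # # · · · · · ·
    # # # # # # · · · ·
    # # # · · · · · · ·
T1:
  2·area = 44  (B↔C swapped to make it positive)
  edge (2, 8)→(10, 2): d=(8,-6) top-left  bias=+0
  edge (10, 2)→(4, 12): d=(-6,10) right/bottom  bias=-1
  edge (4, 12)→(2, 8): d=(-2,-4) top-left  bias=+0
    (4,1)@(9, 3): e=[2,4,38] → #
    (5,1)@(11, 3): e=[14,-16,46] → ·
    (3,2)@(7, 5): e=[6,12,26] → #
    (4,2)@(9, 5): e=[18,-8,34] → ·
    (2,3)@(5, 7): e=[10,20,14] → #
    (3,3)@(7, 7): e=[22,0,22] → ·  [on edge]
    (1,4)@(3, 9): e=[14,28,2] → #
    (3,4)@(7, 9): e=[38,-12,18] → ·
    (1,5)@(3, 11): e=[30,16,-2] → ·
    (2,5)@(5, 11): e=[42,-4,6] → ·
  covered (5 px):
    · · · · · · · · · ·
    · · · · # · · · · ·
    · · · # · · · · · ·
    · · # · · · · · · ·
    · # # · · · · · · ·
    · · · · · · · · · ·
T2:
  2·area = 96  (B↔C swapped to make it positive)
  edge (6, 12)→(13, 1): d=(7,-11) top-left  bias=+0
  edge (13, 1)→(16, 10): d=(3,9) right/bottom  bias=-1
  edge (16, 10)→(6, 12): d=(-10,2) right/bottom  bias=-1
    (6,0)@(13, 1): e=[0,0,96] → ·  [on edge]
    (6,1)@(13, 3): e=[14,6,76] → #
    (7,1)@(15, 3): e=[36,-12,72] → ·
    (5,2)@(11, 5): e=[6,30,60] → #
    (7,2)@(15, 5): e=[50,-6,52] → ·
    (5,3)@(11, 7): e=[20,36,40] → #
    (7,3)@(15, 7): e=[64,0,32] → ·  [on edge]
    (4,4)@(9, 9): e=[12,60,24] → #
    (7,4)@(15, 9): e=[78,6,12] → #
    (8,4)@(17, 9): e=[100,-12,8] → ·
    (3,5)@(7, 11): e=[4,84,8] → #
    (5,5)@(11, 11): e=[48,48,0] → ·  [on edge]
  covered (11 px):
    · · · · · · · · · ·
    · · · · · · # · · ·
    · · · · · # # · · ·
    · · · · · # # · · ·
    · · · · # # # # · ·
    · · · # # · · · · ·
T3:
  2·area = 76  (B↔C swapped to make it positive)
  edge (10, 10)→(0, 12): d=(-10,2) right/bottom  bias=-1
  edge (0, 12)→(17, 1): d=(17,-11) top-left  bias=+0
  edge (17, 1)→(10, 10): d=(-7,9) right/bottom  bias=-1
    (8,0)@(17, 1): e=[76,0,0] → ·  [on edge]
    (7,1)@(15, 3): e=[60,12,4] → #
    (8,1)@(17, 3): e=[56,34,-14] → ·
    (5,2)@(11, 5): e=[48,2,26] → #
    (6,2)@(13, 5): e=[44,24,8] → #
    (7,2)@(15, 5): e=[40,46,-10] → ·
    (4,3)@(9, 7): e=[32,14,30] → #
    (6,3)@(13, 7): e=[24,58,-6] → ·
    (2,4)@(5, 9): e=[20,4,52] → #
    (3,4)@(7, 9): e=[16,26,34] → #
    (5,4)@(11, 9): e=[8,70,-2] → ·
    (7,4)@(15, 9): e=[0,114,-38] → ·  [on edge]
    (2,5)@(5, 11): e=[0,38,38] → ·  [on edge]
  covered (9 px):
    · · · · · · · · · ·
    · · · · · · · # · ·
    · · · · · # # · · ·
    · · · · # # · · · ·
    · · # # # · · · · ·
    · # · · · · · · · ·

Z-buffer (winner per pixel, '.' = empty):
  . . . . . . . . . .
  0 . . . 1 . 2 3 . .
  0 0 0 1 . 3 3 . . .
  0 0 1 0 3 3 2 . . .
  0 1 3 3 3 2 2 2 . .
  0 3 0 2 2 . . . . .

Final: -1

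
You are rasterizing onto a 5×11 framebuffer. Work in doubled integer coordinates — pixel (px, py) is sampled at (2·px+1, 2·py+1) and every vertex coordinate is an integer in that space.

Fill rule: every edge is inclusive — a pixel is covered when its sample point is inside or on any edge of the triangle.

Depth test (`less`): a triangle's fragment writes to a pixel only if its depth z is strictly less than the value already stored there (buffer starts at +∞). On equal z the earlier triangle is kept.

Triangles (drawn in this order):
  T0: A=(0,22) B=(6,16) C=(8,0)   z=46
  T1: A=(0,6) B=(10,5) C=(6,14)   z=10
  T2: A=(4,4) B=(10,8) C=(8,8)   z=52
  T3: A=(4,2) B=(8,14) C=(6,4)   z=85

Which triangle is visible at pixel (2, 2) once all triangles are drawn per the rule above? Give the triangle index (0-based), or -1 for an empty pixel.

T0:
  2·area = 84  (B↔C swapped to make it positive)
  edge (0, 22)→(8, 0): d=(8,-22) inclusive
  edge (8, 0)→(6, 16): d=(-2,16) inclusive
  edge (6, 16)→(0, 22): d=(-6,6) inclusive
    (3,1)@(7, 3): e=[2,10,72] → #
    (4,1)@(9, 3): e=[46,-22,60] → ·
    (3,2)@(7, 5): e=[18,6,60] → #
    (4,2)@(9, 5): e=[62,-26,48] → ·
    (3,3)@(7, 7): e=[34,2,48] → #
    (4,3)@(9, 7): e=[78,-30,36] → ·
    (2,4)@(5, 9): e=[6,30,48] → #
    (3,4)@(7, 9): e=[50,-2,36] → ·
    (2,5)@(5, 11): e=[22,26,36] → #
    (3,5)@(7, 11): e=[66,-6,24] → ·
    (2,6)@(5, 13): e=[38,22,24] → #
    (3,6)@(7, 13): e=[82,-10,12] → ·
    (4,6)@(9, 13): e=[126,-42,0] → ·  [on edge]
    (3,7)@(7, 15): e=[98,-14,0] → ·  [on edge]
    (2,8)@(5, 17): e=[70,14,0] → #  [on edge]
    (1,9)@(3, 19): e=[42,42,0] → #  [on edge]
    (0,10)@(1, 21): e=[14,70,0] → #  [on edge]
  covered (12 px):
    · · · · ·
    · · · # ·
    · · · # ·
    · · · # ·
    · · # · ·
    · · # · ·
    · · # · ·
    · # # · ·
    · # # · ·
    · # · · ·
    # · · · ·
T1:
  2·area = 86
  edge (0, 6)→(10, 5): d=(10,-1) inclusive
  edge (10, 5)→(6, 14): d=(-4,9) inclusive
  edge (6, 14)→(0, 6): d=(-6,-8) inclusive
    (0,3)@(1, 7): e=[11,73,2] → #
    (1,3)@(3, 7): e=[13,55,18] → #
    (2,3)@(5, 7): e=[15,37,34] → #
    (3,3)@(7, 7): e=[17,19,50] → #
    (4,3)@(9, 7): e=[19,1,66] → #
    (0,4)@(1, 9): e=[31,65,-10] → ·
    (1,4)@(3, 9): e=[33,47,6] → #
    (4,4)@(9, 9): e=[39,-7,54] → ·
    (1,5)@(3, 11): e=[53,39,-6] → ·
    (2,5)@(5, 11): e=[55,21,10] → #
    (4,5)@(9, 11): e=[59,-15,42] → ·
    (2,6)@(5, 13): e=[75,13,-2] → ·
  covered (10 px):
    · · · · ·
    · · · · ·
    · · · · ·
    # # # # #
    · # # # ·
    · · # # ·
    · · · · ·
    · · · · ·
    · · · · ·
    · · · · ·
    · · · · ·
T2:
  2·area = 8
  edge (4, 4)→(10, 8): d=(6,4) inclusive
  edge (10, 8)→(8, 8): d=(-2,0) inclusive
  edge (8, 8)→(4, 4): d=(-4,-4) inclusive
    (0,0)@(1, 1): e=[-6,14,0] → ·  [on edge]
    (1,1)@(3, 3): e=[-2,10,0] → ·  [on edge]
    (2,2)@(5, 5): e=[2,6,0] → #  [on edge]
    (3,2)@(7, 5): e=[-6,6,8] → ·
    (2,3)@(5, 7): e=[14,2,-8] → ·
    (3,3)@(7, 7): e=[6,2,0] → #  [on edge]
    (4,3)@(9, 7): e=[-2,2,8] → ·
    (3,4)@(7, 9): e=[18,-2,-8] → ·
    (4,4)@(9, 9): e=[10,-2,0] → ·  [on edge]
  covered (2 px):
    · · · · ·
    · · · · ·
    · · # · ·
    · · · # ·
    · · · · ·
    · · · · ·
    · · · · ·
    · · · · ·
    · · · · ·
    · · · · ·
    · · · · ·
T3:
  2·area = 16  (B↔C swapped to make it positive)
  edge (4, 2)→(6, 4): d=(2,2) inclusive
  edge (6, 4)→(8, 14): d=(2,10) inclusive
  edge (8, 14)→(4, 2): d=(-4,-12) inclusive
    (1,0)@(3, 1): e=[0,24,-8] → ·  [on edge]
    (2,1)@(5, 3): e=[0,8,8] → #  [on edge]
    (3,1)@(7, 3): e=[-4,-12,32] → ·
    (2,2)@(5, 5): e=[4,12,0] → #  [on edge]
    (3,2)@(7, 5): e=[0,-8,24] → ·  [on edge]
    (2,3)@(5, 7): e=[8,16,-8] → ·
    (4,3)@(9, 7): e=[0,-24,40] → ·  [on edge]
    (3,4)@(7, 9): e=[8,0,8] → #  [on edge]
    (4,4)@(9, 9): e=[4,-20,32] → ·
    (3,5)@(7, 11): e=[12,4,0] → #  [on edge]
    (4,5)@(9, 11): e=[8,-16,24] → ·
    (3,6)@(7, 13): e=[16,8,-8] → ·
    (4,8)@(9, 17): e=[20,-4,0] → ·  [on edge]
    (4,9)@(9, 19): e=[24,0,-8] → ·  [on edge]
  covered (4 px):
    · · · · ·
    · · # · ·
    · · # · ·
    · · · · ·
    · · · # ·
    · · · # ·
    · · · · ·
    · · · · ·
    · · · · ·
    · · · · ·
    · · · · ·

Z-buffer (winner per pixel, '.' = empty):
  . . . . .
  . . 3 0 .
  . . 2 0 .
  1 1 1 1 1
  . 1 1 1 .
  . . 1 1 .
  . . 0 . .
  . 0 0 . .
  . 0 0 . .
  . 0 . . .
  0 . . . .

Result: 2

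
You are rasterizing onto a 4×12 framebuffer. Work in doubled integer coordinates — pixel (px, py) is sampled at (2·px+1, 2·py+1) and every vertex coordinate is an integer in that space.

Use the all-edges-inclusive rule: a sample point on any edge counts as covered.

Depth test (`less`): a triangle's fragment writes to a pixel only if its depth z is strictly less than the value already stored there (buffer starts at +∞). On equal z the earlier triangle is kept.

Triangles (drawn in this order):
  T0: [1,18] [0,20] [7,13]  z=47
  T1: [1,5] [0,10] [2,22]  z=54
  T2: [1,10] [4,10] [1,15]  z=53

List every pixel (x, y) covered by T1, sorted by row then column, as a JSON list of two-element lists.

T0:
  2·area = 7  (B↔C swapped to make it positive)
  edge (1, 18)→(7, 13): d=(6,-5) inclusive
  edge (7, 13)→(0, 20): d=(-7,7) inclusive
  edge (0, 20)→(1, 18): d=(1,-2) inclusive
    (3,6)@(7, 13): e=[0,0,7] → #  [on edge]
    (2,7)@(5, 15): e=[2,0,5] → #  [on edge]
    (3,7)@(7, 15): e=[12,-14,9] → ·
    (1,8)@(3, 17): e=[4,0,3] → #  [on edge]
    (2,8)@(5, 17): e=[14,-14,7] → ·
    (0,9)@(1, 19): e=[6,0,1] → #  [on edge]
    (1,9)@(3, 19): e=[16,-14,5] → ·
    (0,10)@(1, 21): e=[18,-14,3] → ·
  covered (4 px):
    · · · ·
    · · · ·
    · · · ·
    · · · ·
    · · · ·
    · · · ·
    · · · #
    · · # ·
    · # · ·
    # · · ·
    · · · ·
    · · · ·
T1:
  2·area = 22  (B↔C swapped to make it positive)
  edge (1, 5)→(2, 22): d=(1,17) inclusive
  edge (2, 22)→(0, 10): d=(-2,-12) inclusive
  edge (0, 10)→(1, 5): d=(1,-5) inclusive
    (0,2)@(1, 5): e=[0,22,0] → #  [on edge]
    (1,2)@(3, 5): e=[-34,46,10] → ·
    (0,3)@(1, 7): e=[2,18,2] → #
    (1,3)@(3, 7): e=[-32,42,12] → ·
    (0,4)@(1, 9): e=[4,14,4] → #
    (1,4)@(3, 9): e=[-30,38,14] → ·
    (0,5)@(1, 11): e=[6,10,6] → #
    (1,5)@(3, 11): e=[-28,34,16] → ·
    (0,6)@(1, 13): e=[8,6,8] → #
    (1,6)@(3, 13): e=[-26,30,18] → ·
    (0,7)@(1, 15): e=[10,2,10] → #
    (1,7)@(3, 15): e=[-24,26,20] → ·
  covered (6 px):
    · · · ·
    · · · ·
    # · · ·
    # · · ·
    # · · ·
    # · · ·
    # · · ·
    # · · ·
    · · · ·
    · · · ·
    · · · ·
    · · · ·
T2:
  2·area = 15
  edge (1, 10)→(4, 10): d=(3,0) inclusive
  edge (4, 10)→(1, 15): d=(-3,5) inclusive
  edge (1, 15)→(1, 10): d=(0,-5) inclusive
    (0,0)@(1, 1): e=[-27,42,0] → ·  [on edge]
    (0,1)@(1, 3): e=[-21,36,0] → ·  [on edge]
    (0,2)@(1, 5): e=[-15,30,0] → ·  [on edge]
    (3,2)@(7, 5): e=[-15,0,30] → ·  [on edge]
    (0,3)@(1, 7): e=[-9,24,0] → ·  [on edge]
    (0,4)@(1, 9): e=[-3,18,0] → ·  [on edge]
    (0,5)@(1, 11): e=[3,12,0] → #  [on edge]
    (1,5)@(3, 11): e=[3,2,10] → #
    (2,5)@(5, 11): e=[3,-8,20] → ·
    (0,6)@(1, 13): e=[9,6,0] → #  [on edge]
    (1,6)@(3, 13): e=[9,-4,10] → ·
    (0,7)@(1, 15): e=[15,0,0] → #  [on edge]
    (0,8)@(1, 17): e=[21,-6,0] → ·  [on edge]
    (0,9)@(1, 19): e=[27,-12,0] → ·  [on edge]
    (0,10)@(1, 21): e=[33,-18,0] → ·  [on edge]
    (0,11)@(1, 23): e=[39,-24,0] → ·  [on edge]
  covered (4 px):
    · · · ·
    · · · ·
    · · · ·
    · · · ·
    · · · ·
    # # · ·
    # · · ·
    # · · ·
    · · · ·
    · · · ·
    · · · ·
    · · · ·

Result: [[0,2],[0,3],[0,4],[0,5],[0,6],[0,7]]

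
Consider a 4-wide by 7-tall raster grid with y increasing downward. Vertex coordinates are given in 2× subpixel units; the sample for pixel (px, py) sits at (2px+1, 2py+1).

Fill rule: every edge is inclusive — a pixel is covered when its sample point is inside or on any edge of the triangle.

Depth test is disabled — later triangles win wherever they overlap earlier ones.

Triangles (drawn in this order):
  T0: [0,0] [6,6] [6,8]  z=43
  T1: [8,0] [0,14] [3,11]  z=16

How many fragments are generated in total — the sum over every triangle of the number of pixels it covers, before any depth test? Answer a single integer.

T0:
  2·area = 12
  edge (0, 0)→(6, 6): d=(6,6) inclusive
  edge (6, 6)→(6, 8): d=(0,2) inclusive
  edge (6, 8)→(0, 0): d=(-6,-8) inclusive
    (0,0)@(1, 1): e=[0,10,2] → X  [on edge]
    (1,0)@(3, 1): e=[-12,6,18] → .
    (0,1)@(1, 3): e=[12,10,-10] → .
    (1,1)@(3, 3): e=[0,6,6] → X  [on edge]
    (2,1)@(5, 3): e=[-12,2,22] → .
    (1,2)@(3, 5): e=[12,6,-6] → .
    (2,2)@(5, 5): e=[0,2,10] → X  [on edge]
    (3,2)@(7, 5): e=[-12,-2,26] → .
    (2,3)@(5, 7): e=[12,2,-2] → .
    (3,3)@(7, 7): e=[0,-2,14] → .  [on edge]
  covered (3 px):
    X . . .
    . X . .
    . . X .
    . . . .
    . . . .
    . . . .
    . . . .
T1:
  2·area = 18  (B↔C swapped to make it positive)
  edge (8, 0)→(3, 11): d=(-5,11) inclusive
  edge (3, 11)→(0, 14): d=(-3,3) inclusive
  edge (0, 14)→(8, 0): d=(8,-14) inclusive
    (3,3)@(7, 7): e=[-24,0,42] → .  [on edge]
    (1,4)@(3, 9): e=[10,6,2] → X
    (2,4)@(5, 9): e=[-12,0,30] → .  [on edge]
    (1,5)@(3, 11): e=[0,0,18] → X  [on edge]
    (2,5)@(5, 11): e=[-22,-6,46] → .
    (0,6)@(1, 13): e=[12,0,6] → X  [on edge]
    (1,6)@(3, 13): e=[-10,-6,34] → .
  covered (3 px):
    . . . .
    . . . .
    . . . .
    . . . .
    . X . .
    . X . .
    X . . .

Result: 6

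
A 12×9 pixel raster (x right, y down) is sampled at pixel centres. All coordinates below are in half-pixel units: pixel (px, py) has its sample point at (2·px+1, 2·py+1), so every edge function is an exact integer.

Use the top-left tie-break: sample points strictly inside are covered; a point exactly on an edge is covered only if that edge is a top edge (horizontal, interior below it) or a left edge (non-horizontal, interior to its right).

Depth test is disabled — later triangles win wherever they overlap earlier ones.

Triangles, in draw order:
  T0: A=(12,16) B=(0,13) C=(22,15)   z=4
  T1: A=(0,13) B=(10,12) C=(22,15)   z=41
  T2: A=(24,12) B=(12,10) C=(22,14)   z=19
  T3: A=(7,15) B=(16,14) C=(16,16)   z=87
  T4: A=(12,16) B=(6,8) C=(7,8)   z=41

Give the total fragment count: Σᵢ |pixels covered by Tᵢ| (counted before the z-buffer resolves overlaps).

T0:
  2·area = 42
  edge (12, 16)→(0, 13): d=(-12,-3) top-left  bias=+0
  edge (0, 13)→(22, 15): d=(22,2) right/bottom  bias=-1
  edge (22, 15)→(12, 16): d=(-10,1) right/bottom  bias=-1
    (4,7)@(9, 15): e=[3,26,13] → #
    (5,7)@(11, 15): e=[9,22,11] → #
    (6,7)@(13, 15): e=[15,18,9] → #
    (7,7)@(15, 15): e=[21,14,7] → #
    (8,7)@(17, 15): e=[27,10,5] → #
    (9,7)@(19, 15): e=[33,6,3] → #
    (10,7)@(21, 15): e=[39,2,1] → #
    (11,7)@(23, 15): e=[45,-2,-1] → ·
    (4,8)@(9, 17): e=[-21,70,-7] → ·
    (5,8)@(11, 17): e=[-15,66,-9] → ·
    (6,8)@(13, 17): e=[-9,62,-11] → ·
    (7,8)@(15, 17): e=[-3,58,-13] → ·
  covered (7 px):
    · · · · · · · · · · · ·
    · · · · · · · · · · · ·
    · · · · · · · · · · · ·
    · · · · · · · · · · · ·
    · · · · · · · · · · · ·
    · · · · · · · · · · · ·
    · · · · · · · · · · · ·
    · · · · # # # # # # # ·
    · · · · · · · · · · · ·
T1:
  2·area = 42
  edge (0, 13)→(10, 12): d=(10,-1) top-left  bias=+0
  edge (10, 12)→(22, 15): d=(12,3) right/bottom  bias=-1
  edge (22, 15)→(0, 13): d=(-22,-2) top-left  bias=+0
    (0,6)@(1, 13): e=[1,39,2] → #
    (1,6)@(3, 13): e=[3,33,6] → #
    (2,6)@(5, 13): e=[5,27,10] → #
    (3,6)@(7, 13): e=[7,21,14] → #
    (4,6)@(9, 13): e=[9,15,18] → #
    (5,6)@(11, 13): e=[11,9,22] → #
    (6,6)@(13, 13): e=[13,3,26] → #
    (7,6)@(15, 13): e=[15,-3,30] → ·
    (0,7)@(1, 15): e=[21,63,-42] → ·
    (1,7)@(3, 15): e=[23,57,-38] → ·
    (2,7)@(5, 15): e=[25,51,-34] → ·
    (3,7)@(7, 15): e=[27,45,-30] → ·
  covered (7 px):
    · · · · · · · · · · · ·
    · · · · · · · · · · · ·
    · · · · · · · · · · · ·
    · · · · · · · · · · · ·
    · · · · · · · · · · · ·
    · · · · · · · · · · · ·
    # # # # # # # · · · · ·
    · · · · · · · · · · · ·
    · · · · · · · · · · · ·
T2:
  2·area = 28  (B↔C swapped to make it positive)
  edge (24, 12)→(22, 14): d=(-2,2) right/bottom  bias=-1
  edge (22, 14)→(12, 10): d=(-10,-4) top-left  bias=+0
  edge (12, 10)→(24, 12): d=(12,2) right/bottom  bias=-1
    (7,5)@(15, 11): e=[20,2,6] → #
    (8,5)@(17, 11): e=[16,10,2] → #
    (9,5)@(19, 11): e=[12,18,-2] → ·
    (7,6)@(15, 13): e=[16,-18,30] → ·
    (8,6)@(17, 13): e=[12,-10,26] → ·
    (10,6)@(21, 13): e=[4,6,18] → #
    (11,6)@(23, 13): e=[0,14,14] → ·  [on edge]
    (10,7)@(21, 15): e=[0,-14,42] → ·  [on edge]
    (9,8)@(19, 17): e=[0,-42,70] → ·  [on edge]
  covered (3 px):
    · · · · · · · · · · · ·
    · · · · · · · · · · · ·
    · · · · · · · · · · · ·
    · · · · · · · · · · · ·
    · · · · · · · · · · · ·
    · · · · · · · # # · · ·
    · · · · · · · · · · # ·
    · · · · · · · · · · · ·
    · · · · · · · · · · · ·
T3:
  2·area = 18
  edge (7, 15)→(16, 14): d=(9,-1) top-left  bias=+0
  edge (16, 14)→(16, 16): d=(0,2) right/bottom  bias=-1
  edge (16, 16)→(7, 15): d=(-9,-1) top-left  bias=+0
    (3,7)@(7, 15): e=[0,18,0] → #  [on edge]
    (4,7)@(9, 15): e=[2,14,2] → #
    (5,7)@(11, 15): e=[4,10,4] → #
    (6,7)@(13, 15): e=[6,6,6] → #
    (7,7)@(15, 15): e=[8,2,8] → #
    (8,7)@(17, 15): e=[10,-2,10] → ·
    (3,8)@(7, 17): e=[18,18,-18] → ·
    (4,8)@(9, 17): e=[20,14,-16] → ·
    (5,8)@(11, 17): e=[22,10,-14] → ·
    (6,8)@(13, 17): e=[24,6,-12] → ·
    (7,8)@(15, 17): e=[26,2,-10] → ·
  covered (5 px):
    · · · · · · · · · · · ·
    · · · · · · · · · · · ·
    · · · · · · · · · · · ·
    · · · · · · · · · · · ·
    · · · · · · · · · · · ·
    · · · · · · · · · · · ·
    · · · · · · · · · · · ·
    · · · # # # # # · · · ·
    · · · · · · · · · · · ·
T4:
  2·area = 8
  edge (12, 16)→(6, 8): d=(-6,-8) top-left  bias=+0
  edge (6, 8)→(7, 8): d=(1,0) top-left  bias=+0
  edge (7, 8)→(12, 16): d=(5,8) right/bottom  bias=-1
    (3,4)@(7, 9): e=[2,1,5] → #
    (4,4)@(9, 9): e=[18,1,-11] → ·
    (3,5)@(7, 11): e=[-10,3,15] → ·
  covered (1 px):
    · · · · · · · · · · · ·
    · · · · · · · · · · · ·
    · · · · · · · · · · · ·
    · · · · · · · · · · · ·
    · · · # · · · · · · · ·
    · · · · · · · · · · · ·
    · · · · · · · · · · · ·
    · · · · · · · · · · · ·
    · · · · · · · · · · · ·

Final: 23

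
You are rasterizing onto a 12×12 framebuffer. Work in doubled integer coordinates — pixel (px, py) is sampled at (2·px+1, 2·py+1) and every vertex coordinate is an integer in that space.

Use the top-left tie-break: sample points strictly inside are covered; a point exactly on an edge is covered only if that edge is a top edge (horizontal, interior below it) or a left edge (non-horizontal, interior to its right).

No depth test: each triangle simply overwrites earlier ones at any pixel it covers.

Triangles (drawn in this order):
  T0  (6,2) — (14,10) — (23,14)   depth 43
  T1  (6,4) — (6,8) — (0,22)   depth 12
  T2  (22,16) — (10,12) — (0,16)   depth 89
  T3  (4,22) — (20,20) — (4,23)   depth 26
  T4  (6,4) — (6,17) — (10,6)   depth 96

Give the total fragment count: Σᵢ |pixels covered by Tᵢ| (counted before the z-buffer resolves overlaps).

T0:
  2·area = 40  (B↔C swapped to make it positive)
  edge (6, 2)→(23, 14): d=(17,12) right/bottom  bias=-1
  edge (23, 14)→(14, 10): d=(-9,-4) top-left  bias=+0
  edge (14, 10)→(6, 2): d=(-8,-8) top-left  bias=+0
    (2,0)@(5, 1): e=[-5,45,0] → .  [on edge]
    (3,1)@(7, 3): e=[5,35,0] → X  [on edge]
    (4,1)@(9, 3): e=[-19,43,16] → .
    (3,2)@(7, 5): e=[39,17,-16] → .
    (4,2)@(9, 5): e=[15,25,0] → X  [on edge]
    (5,2)@(11, 5): e=[-9,33,16] → .
    (4,3)@(9, 7): e=[49,7,-16] → .
    (5,3)@(11, 7): e=[25,15,0] → X  [on edge]
    (6,3)@(13, 7): e=[1,23,16] → X
    (7,3)@(15, 7): e=[-23,31,32] → .
    (5,4)@(11, 9): e=[59,-3,-16] → .
    (6,4)@(13, 9): e=[35,5,0] → X  [on edge]
    (7,5)@(15, 11): e=[45,-5,0] → .  [on edge]
    (8,6)@(17, 13): e=[55,-15,0] → .  [on edge]
    (9,7)@(19, 15): e=[65,-25,0] → .  [on edge]
    (10,8)@(21, 17): e=[75,-35,0] → .  [on edge]
    (11,9)@(23, 19): e=[85,-45,0] → .  [on edge]
  covered (8 px):
    . . . . . . . . . . . .
    . . . X . . . . . . . .
    . . . . X . . . . . . .
    . . . . . X X . . . . .
    . . . . . . X X . . . .
    . . . . . . . . X . . .
    . . . . . . . . . . X .
    . . . . . . . . . . . .
    . . . . . . . . . . . .
    . . . . . . . . . . . .
    . . . . . . . . . . . .
    . . . . . . . . . . . .
T1:
  2·area = 24
  edge (6, 4)→(6, 8): d=(0,4) right/bottom  bias=-1
  edge (6, 8)→(0, 22): d=(-6,14) right/bottom  bias=-1
  edge (0, 22)→(6, 4): d=(6,-18) top-left  bias=+0
    (3,0)@(7, 1): e=[-4,28,0] → .  [on edge]
    (4,0)@(9, 1): e=[-12,0,36] → .  [on edge]
    (2,3)@(5, 7): e=[4,20,0] → X  [on edge]
    (3,3)@(7, 7): e=[-4,-8,36] → .
    (2,4)@(5, 9): e=[4,8,12] → X
    (3,4)@(7, 9): e=[-4,-20,48] → .
    (2,5)@(5, 11): e=[4,-4,24] → .
    (1,6)@(3, 13): e=[12,12,0] → X  [on edge]
    (2,6)@(5, 13): e=[4,-16,36] → .
    (1,7)@(3, 15): e=[12,0,12] → .  [on edge]
    (0,9)@(1, 19): e=[20,4,0] → X  [on edge]
    (1,9)@(3, 19): e=[12,-24,36] → .
  covered (4 px):
    . . . . . . . . . . . .
    . . . . . . . . . . . .
    . . . . . . . . . . . .
    . . X . . . . . . . . .
    . . X . . . . . . . . .
    . . . . . . . . . . . .
    . X . . . . . . . . . .
    . . . . . . . . . . . .
    . . . . . . . . . . . .
    X . . . . . . . . . . .
    . . . . . . . . . . . .
    . . . . . . . . . . . .
T2:
  2·area = 88  (B↔C swapped to make it positive)
  edge (22, 16)→(0, 16): d=(-22,0) right/bottom  bias=-1
  edge (0, 16)→(10, 12): d=(10,-4) top-left  bias=+0
  edge (10, 12)→(22, 16): d=(12,4) right/bottom  bias=-1
    (0,4)@(1, 9): e=[154,-66,0] → .  [on edge]
    (3,5)@(7, 11): e=[110,-22,0] → .  [on edge]
    (4,6)@(9, 13): e=[66,6,16] → X
    (5,6)@(11, 13): e=[66,14,8] → X
    (6,6)@(13, 13): e=[66,22,0] → .  [on edge]
    (1,7)@(3, 15): e=[22,2,64] → X
    (2,7)@(5, 15): e=[22,10,56] → X
    (3,7)@(7, 15): e=[22,18,48] → X
    (6,7)@(13, 15): e=[22,42,24] → X
    (7,7)@(15, 15): e=[22,50,16] → X
    (8,7)@(17, 15): e=[22,58,8] → X
    (9,7)@(19, 15): e=[22,66,0] → .  [on edge]
  covered (10 px):
    . . . . . . . . . . . .
    . . . . . . . . . . . .
    . . . . . . . . . . . .
    . . . . . . . . . . . .
    . . . . . . . . . . . .
    . . . . . . . . . . . .
    . . . . X X . . . . . .
    . X X X X X X X X . . .
    . . . . . . . . . . . .
    . . . . . . . . . . . .
    . . . . . . . . . . . .
    . . . . . . . . . . . .
T3:
  2·area = 16
  edge (4, 22)→(20, 20): d=(16,-2) top-left  bias=+0
  edge (20, 20)→(4, 23): d=(-16,3) right/bottom  bias=-1
  edge (4, 23)→(4, 22): d=(0,-1) top-left  bias=+0
    (6,10)@(13, 21): e=[2,5,9] → X
    (7,10)@(15, 21): e=[6,-1,11] → .
    (6,11)@(13, 23): e=[34,-27,9] → .
  covered (1 px):
    . . . . . . . . . . . .
    . . . . . . . . . . . .
    . . . . . . . . . . . .
    . . . . . . . . . . . .
    . . . . . . . . . . . .
    . . . . . . . . . . . .
    . . . . . . . . . . . .
    . . . . . . . . . . . .
    . . . . . . . . . . . .
    . . . . . . . . . . . .
    . . . . . . X . . . . .
    . . . . . . . . . . . .
T4:
  2·area = 52  (B↔C swapped to make it positive)
  edge (6, 4)→(10, 6): d=(4,2) right/bottom  bias=-1
  edge (10, 6)→(6, 17): d=(-4,11) right/bottom  bias=-1
  edge (6, 17)→(6, 4): d=(0,-13) top-left  bias=+0
    (3,2)@(7, 5): e=[2,37,13] → X
    (4,2)@(9, 5): e=[-2,15,39] → .
    (3,3)@(7, 7): e=[10,29,13] → X
    (4,3)@(9, 7): e=[6,7,39] → X
    (5,3)@(11, 7): e=[2,-15,65] → .
    (3,4)@(7, 9): e=[18,21,13] → X
    (4,4)@(9, 9): e=[14,-1,39] → .
    (3,5)@(7, 11): e=[26,13,13] → X
    (4,5)@(9, 11): e=[22,-9,39] → .
    (3,6)@(7, 13): e=[34,5,13] → X
    (4,6)@(9, 13): e=[30,-17,39] → .
    (3,7)@(7, 15): e=[42,-3,13] → .
  covered (6 px):
    . . . . . . . . . . . .
    . . . . . . . . . . . .
    . . . X . . . . . . . .
    . . . X X . . . . . . .
    . . . X . . . . . . . .
    . . . X . . . . . . . .
    . . . X . . . . . . . .
    . . . . . . . . . . . .
    . . . . . . . . . . . .
    . . . . . . . . . . . .
    . . . . . . . . . . . .
    . . . . . . . . . . . .

Answer: 29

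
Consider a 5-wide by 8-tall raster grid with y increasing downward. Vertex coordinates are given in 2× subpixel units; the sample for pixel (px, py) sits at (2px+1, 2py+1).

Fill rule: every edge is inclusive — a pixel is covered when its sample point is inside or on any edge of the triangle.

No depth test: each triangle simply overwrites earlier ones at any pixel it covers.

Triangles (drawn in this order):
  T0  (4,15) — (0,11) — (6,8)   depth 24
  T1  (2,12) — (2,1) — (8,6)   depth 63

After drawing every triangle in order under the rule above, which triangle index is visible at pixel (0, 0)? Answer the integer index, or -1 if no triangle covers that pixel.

T0:
  2·area = 36
  edge (4, 15)→(0, 11): d=(-4,-4) inclusive
  edge (0, 11)→(6, 8): d=(6,-3) inclusive
  edge (6, 8)→(4, 15): d=(-2,7) inclusive
    (2,4)@(5, 9): e=[28,3,5] → █
    (3,4)@(7, 9): e=[36,9,-9] → ·
    (0,5)@(1, 11): e=[4,3,29] → █
    (1,5)@(3, 11): e=[12,9,15] → █
    (3,5)@(7, 11): e=[28,21,-13] → ·
    (0,6)@(1, 13): e=[-4,15,25] → ·
    (1,6)@(3, 13): e=[4,21,11] → █
    (2,6)@(5, 13): e=[12,27,-3] → ·
    (1,7)@(3, 15): e=[-4,33,7] → ·
  covered (5 px):
    · · · · ·
    · · · · ·
    · · · · ·
    · · · · ·
    · · █ · ·
    █ █ █ · ·
    · █ · · ·
    · · · · ·
T1:
  2·area = 66
  edge (2, 12)→(2, 1): d=(0,-11) inclusive
  edge (2, 1)→(8, 6): d=(6,5) inclusive
  edge (8, 6)→(2, 12): d=(-6,6) inclusive
    (1,1)@(3, 3): e=[11,7,48] → █
    (2,1)@(5, 3): e=[33,-3,36] → ·
    (1,2)@(3, 5): e=[11,19,36] → █
    (2,2)@(5, 5): e=[33,9,24] → █
    (3,2)@(7, 5): e=[55,-1,12] → ·
    (4,2)@(9, 5): e=[77,-11,0] → ·  [on edge]
    (1,3)@(3, 7): e=[11,31,24] → █
    (3,3)@(7, 7): e=[55,11,0] → █  [on edge]
    (4,3)@(9, 7): e=[77,1,-12] → ·
    (1,4)@(3, 9): e=[11,43,12] → █
    (2,4)@(5, 9): e=[33,33,0] → █  [on edge]
    (3,4)@(7, 9): e=[55,23,-12] → ·
    (1,5)@(3, 11): e=[11,55,0] → █  [on edge]
    (0,6)@(1, 13): e=[-11,77,0] → ·  [on edge]
  covered (9 px):
    · · · · ·
    · █ · · ·
    · █ █ · ·
    · █ █ █ ·
    · █ █ · ·
    · █ · · ·
    · · · · ·
    · · · · ·

Z-buffer (winner per pixel, '.' = empty):
  . . . . .
  . 1 . . .
  . 1 1 . .
  . 1 1 1 .
  . 1 1 . .
  0 1 0 . .
  . 0 . . .
  . . . . .

Answer: -1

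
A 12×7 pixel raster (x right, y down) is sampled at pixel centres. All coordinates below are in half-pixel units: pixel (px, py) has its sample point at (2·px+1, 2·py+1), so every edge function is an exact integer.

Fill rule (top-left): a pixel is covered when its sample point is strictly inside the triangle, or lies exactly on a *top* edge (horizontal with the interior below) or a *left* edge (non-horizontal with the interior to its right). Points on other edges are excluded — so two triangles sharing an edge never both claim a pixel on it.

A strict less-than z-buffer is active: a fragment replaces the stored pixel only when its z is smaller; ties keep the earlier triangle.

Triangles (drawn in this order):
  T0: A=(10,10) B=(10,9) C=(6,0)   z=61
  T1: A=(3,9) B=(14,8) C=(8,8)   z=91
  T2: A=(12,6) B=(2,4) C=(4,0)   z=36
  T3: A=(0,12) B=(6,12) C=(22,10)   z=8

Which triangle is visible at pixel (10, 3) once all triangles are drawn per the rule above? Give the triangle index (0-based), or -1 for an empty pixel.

T0:
  2·area = 4  (B↔C swapped to make it positive)
  edge (10, 10)→(6, 0): d=(-4,-10) top-left  bias=+0
  edge (6, 0)→(10, 9): d=(4,9) right/bottom  bias=-1
  edge (10, 9)→(10, 10): d=(0,1) right/bottom  bias=-1
    (4,3)@(9, 7): e=[2,1,1] → #
    (5,3)@(11, 7): e=[22,-17,-1] → ·
    (4,4)@(9, 9): e=[-6,9,1] → ·
  covered (1 px):
    · · · · · · · · · · · ·
    · · · · · · · · · · · ·
    · · · · · · · · · · · ·
    · · · · # · · · · · · ·
    · · · · · · · · · · · ·
    · · · · · · · · · · · ·
    · · · · · · · · · · · ·
T1:
  2·area = 6  (B↔C swapped to make it positive)
  edge (3, 9)→(8, 8): d=(5,-1) top-left  bias=+0
  edge (8, 8)→(14, 8): d=(6,0) top-left  bias=+0
  edge (14, 8)→(3, 9): d=(-11,1) right/bottom  bias=-1
    (11,2)@(23, 5): e=[0,-18,24] → ·  [on edge]
    (6,3)@(13, 7): e=[0,-6,12] → ·  [on edge]
    (1,4)@(3, 9): e=[0,6,0] → ·  [on edge]
  covered (0 px):
    · · · · · · · · · · · ·
    · · · · · · · · · · · ·
    · · · · · · · · · · · ·
    · · · · · · · · · · · ·
    · · · · · · · · · · · ·
    · · · · · · · · · · · ·
    · · · · · · · · · · · ·
T2:
  2·area = 44
  edge (12, 6)→(2, 4): d=(-10,-2) top-left  bias=+0
  edge (2, 4)→(4, 0): d=(2,-4) top-left  bias=+0
  edge (4, 0)→(12, 6): d=(8,6) right/bottom  bias=-1
    (2,0)@(5, 1): e=[36,6,2] → #
    (3,0)@(7, 1): e=[40,14,-10] → ·
    (1,1)@(3, 3): e=[12,2,30] → #
    (3,1)@(7, 3): e=[20,18,6] → #
    (4,1)@(9, 3): e=[24,26,-6] → ·
    (1,2)@(3, 5): e=[-8,6,46] → ·
    (2,2)@(5, 5): e=[-4,14,34] → ·
    (3,2)@(7, 5): e=[0,22,22] → #  [on edge]
    (4,2)@(9, 5): e=[4,30,10] → #
    (5,2)@(11, 5): e=[8,38,-2] → ·
    (3,3)@(7, 7): e=[-20,26,38] → ·
    (4,3)@(9, 7): e=[-16,34,26] → ·
    (8,3)@(17, 7): e=[0,66,-22] → ·  [on edge]
  covered (6 px):
    · · # · · · · · · · · ·
    · # # # · · · · · · · ·
    · · · # # · · · · · · ·
    · · · · · · · · · · · ·
    · · · · · · · · · · · ·
    · · · · · · · · · · · ·
    · · · · · · · · · · · ·
T3:
  2·area = 12  (B↔C swapped to make it positive)
  edge (0, 12)→(22, 10): d=(22,-2) top-left  bias=+0
  edge (22, 10)→(6, 12): d=(-16,2) right/bottom  bias=-1
  edge (6, 12)→(0, 12): d=(-6,0) right/bottom  bias=-1
    (5,5)@(11, 11): e=[0,6,6] → #  [on edge]
    (6,5)@(13, 11): e=[4,2,6] → #
    (7,5)@(15, 11): e=[8,-2,6] → ·
    (5,6)@(11, 13): e=[44,-26,-6] → ·
    (6,6)@(13, 13): e=[48,-30,-6] → ·
  covered (2 px):
    · · · · · · · · · · · ·
    · · · · · · · · · · · ·
    · · · · · · · · · · · ·
    · · · · · · · · · · · ·
    · · · · · · · · · · · ·
    · · · · · # # · · · · ·
    · · · · · · · · · · · ·

Z-buffer (winner per pixel, '.' = empty):
  . . 2 . . . . . . . . .
  . 2 2 2 . . . . . . . .
  . . . 2 2 . . . . . . .
  . . . . 0 . . . . . . .
  . . . . . . . . . . . .
  . . . . . 3 3 . . . . .
  . . . . . . . . . . . .

Final: -1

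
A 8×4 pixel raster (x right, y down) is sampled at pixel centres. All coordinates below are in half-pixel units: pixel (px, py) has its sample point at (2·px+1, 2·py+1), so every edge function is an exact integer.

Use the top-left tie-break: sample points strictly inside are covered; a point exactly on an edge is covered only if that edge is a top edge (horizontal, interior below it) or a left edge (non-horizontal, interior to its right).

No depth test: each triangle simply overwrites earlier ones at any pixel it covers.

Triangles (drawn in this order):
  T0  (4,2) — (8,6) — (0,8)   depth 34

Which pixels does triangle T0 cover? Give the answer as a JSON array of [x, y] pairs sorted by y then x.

T0:
  2·area = 40
  edge (4, 2)→(8, 6): d=(4,4) right/bottom  bias=-1
  edge (8, 6)→(0, 8): d=(-8,2) right/bottom  bias=-1
  edge (0, 8)→(4, 2): d=(4,-6) top-left  bias=+0
    (1,0)@(3, 1): e=[0,50,-10] → .  [on edge]
    (2,1)@(5, 3): e=[0,30,10] → .  [on edge]
    (1,2)@(3, 5): e=[16,18,6] → X
    (2,2)@(5, 5): e=[8,14,18] → X
    (3,2)@(7, 5): e=[0,10,30] → .  [on edge]
    (0,3)@(1, 7): e=[32,6,2] → X
    (2,3)@(5, 7): e=[16,-2,26] → .
    (4,3)@(9, 7): e=[0,-10,50] → .  [on edge]
  covered (4 px):
    . . . . . . . .
    . . . . . . . .
    . X X . . . . .
    X X . . . . . .

Result: [[1,2],[2,2],[0,3],[1,3]]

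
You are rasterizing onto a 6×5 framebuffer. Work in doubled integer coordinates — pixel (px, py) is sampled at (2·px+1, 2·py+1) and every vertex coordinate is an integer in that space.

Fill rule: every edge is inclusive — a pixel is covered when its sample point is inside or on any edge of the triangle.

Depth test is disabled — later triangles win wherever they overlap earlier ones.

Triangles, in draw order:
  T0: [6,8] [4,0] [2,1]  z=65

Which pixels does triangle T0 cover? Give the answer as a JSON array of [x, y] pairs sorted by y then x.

T0:
  2·area = 18  (B↔C swapped to make it positive)
  edge (6, 8)→(2, 1): d=(-4,-7) inclusive
  edge (2, 1)→(4, 0): d=(2,-1) inclusive
  edge (4, 0)→(6, 8): d=(2,8) inclusive
    (1,0)@(3, 1): e=[7,1,10] → █
    (2,0)@(5, 1): e=[21,3,-6] → ·
    (1,1)@(3, 3): e=[-1,5,14] → ·
    (2,2)@(5, 5): e=[5,11,2] → █
    (3,2)@(7, 5): e=[19,13,-14] → ·
    (2,3)@(5, 7): e=[-3,15,6] → ·
  covered (2 px):
    · █ · · · ·
    · · · · · ·
    · · █ · · ·
    · · · · · ·
    · · · · · ·

Final: [[1,0],[2,2]]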